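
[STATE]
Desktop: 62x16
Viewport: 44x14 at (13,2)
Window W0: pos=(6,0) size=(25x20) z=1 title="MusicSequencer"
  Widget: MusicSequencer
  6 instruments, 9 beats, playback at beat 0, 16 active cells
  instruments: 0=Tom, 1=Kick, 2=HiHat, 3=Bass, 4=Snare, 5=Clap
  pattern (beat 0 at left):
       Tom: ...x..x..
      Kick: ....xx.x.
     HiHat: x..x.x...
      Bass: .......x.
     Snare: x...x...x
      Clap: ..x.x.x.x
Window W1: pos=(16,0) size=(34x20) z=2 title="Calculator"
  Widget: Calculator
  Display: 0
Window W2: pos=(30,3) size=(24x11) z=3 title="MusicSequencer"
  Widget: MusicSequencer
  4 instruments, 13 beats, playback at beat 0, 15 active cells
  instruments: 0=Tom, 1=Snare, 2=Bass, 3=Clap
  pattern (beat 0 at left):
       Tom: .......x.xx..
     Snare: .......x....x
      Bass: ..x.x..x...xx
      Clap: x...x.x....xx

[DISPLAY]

───┠────────────────────────────────┨       
▼12┃             ┏━━━━━━━━━━━━━━━━━━━━━━┓   
···┃┌───┬───┬───┬┃ MusicSequencer       ┃   
···┃│ 7 │ 8 │ 9 │┠──────────────────────┨   
█··┃├───┼───┼───┼┃      ▼123456789012   ┃   
···┃│ 4 │ 5 │ 6 │┃   Tom·······█·██··   ┃   
█··┃├───┼───┼───┼┃ Snare·······█····█   ┃   
··█┃│ 1 │ 2 │ 3 │┃  Bass··█·█··█···██   ┃   
   ┃├───┼───┼───┼┃  Clap█···█·█····██   ┃   
   ┃│ 0 │ . │ = │┃                      ┃   
   ┃├───┼───┼───┼┃                      ┃   
   ┃│ C │ MC│ MR│┗━━━━━━━━━━━━━━━━━━━━━━┛   
   ┃└───┴───┴───┴───┘               ┃       
   ┃                                ┃       


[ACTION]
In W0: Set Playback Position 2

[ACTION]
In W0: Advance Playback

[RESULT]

───┠────────────────────────────────┨       
012┃             ┏━━━━━━━━━━━━━━━━━━━━━━┓   
···┃┌───┬───┬───┬┃ MusicSequencer       ┃   
···┃│ 7 │ 8 │ 9 │┠──────────────────────┨   
█··┃├───┼───┼───┼┃      ▼123456789012   ┃   
···┃│ 4 │ 5 │ 6 │┃   Tom·······█·██··   ┃   
█··┃├───┼───┼───┼┃ Snare·······█····█   ┃   
··█┃│ 1 │ 2 │ 3 │┃  Bass··█·█··█···██   ┃   
   ┃├───┼───┼───┼┃  Clap█···█·█····██   ┃   
   ┃│ 0 │ . │ = │┃                      ┃   
   ┃├───┼───┼───┼┃                      ┃   
   ┃│ C │ MC│ MR│┗━━━━━━━━━━━━━━━━━━━━━━┛   
   ┃└───┴───┴───┴───┘               ┃       
   ┃                                ┃       


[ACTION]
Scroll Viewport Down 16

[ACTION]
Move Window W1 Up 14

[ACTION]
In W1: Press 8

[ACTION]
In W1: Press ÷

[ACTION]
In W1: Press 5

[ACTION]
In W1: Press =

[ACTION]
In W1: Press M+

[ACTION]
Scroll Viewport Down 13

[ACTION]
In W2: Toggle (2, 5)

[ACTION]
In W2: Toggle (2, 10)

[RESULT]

───┠────────────────────────────────┨       
012┃             ┏━━━━━━━━━━━━━━━━━━━━━━┓   
···┃┌───┬───┬───┬┃ MusicSequencer       ┃   
···┃│ 7 │ 8 │ 9 │┠──────────────────────┨   
█··┃├───┼───┼───┼┃      ▼123456789012   ┃   
···┃│ 4 │ 5 │ 6 │┃   Tom·······█·██··   ┃   
█··┃├───┼───┼───┼┃ Snare·······█····█   ┃   
··█┃│ 1 │ 2 │ 3 │┃  Bass··█·██·█··███   ┃   
   ┃├───┼───┼───┼┃  Clap█···█·█····██   ┃   
   ┃│ 0 │ . │ = │┃                      ┃   
   ┃├───┼───┼───┼┃                      ┃   
   ┃│ C │ MC│ MR│┗━━━━━━━━━━━━━━━━━━━━━━┛   
   ┃└───┴───┴───┴───┘               ┃       
   ┃                                ┃       


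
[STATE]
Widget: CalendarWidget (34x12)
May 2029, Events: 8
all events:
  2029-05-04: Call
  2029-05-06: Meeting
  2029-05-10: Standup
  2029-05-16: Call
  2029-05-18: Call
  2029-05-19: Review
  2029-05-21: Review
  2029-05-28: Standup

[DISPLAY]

             May 2029             
Mo Tu We Th Fr Sa Su              
    1  2  3  4*  5  6*            
 7  8  9 10* 11 12 13             
14 15 16* 17 18* 19* 20           
21* 22 23 24 25 26 27             
28* 29 30 31                      
                                  
                                  
                                  
                                  
                                  


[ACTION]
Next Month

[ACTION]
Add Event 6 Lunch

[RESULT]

            June 2029             
Mo Tu We Th Fr Sa Su              
             1  2  3              
 4  5  6*  7  8  9 10             
11 12 13 14 15 16 17              
18 19 20 21 22 23 24              
25 26 27 28 29 30                 
                                  
                                  
                                  
                                  
                                  


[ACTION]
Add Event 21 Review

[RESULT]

            June 2029             
Mo Tu We Th Fr Sa Su              
             1  2  3              
 4  5  6*  7  8  9 10             
11 12 13 14 15 16 17              
18 19 20 21* 22 23 24             
25 26 27 28 29 30                 
                                  
                                  
                                  
                                  
                                  


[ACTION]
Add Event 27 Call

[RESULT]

            June 2029             
Mo Tu We Th Fr Sa Su              
             1  2  3              
 4  5  6*  7  8  9 10             
11 12 13 14 15 16 17              
18 19 20 21* 22 23 24             
25 26 27* 28 29 30                
                                  
                                  
                                  
                                  
                                  


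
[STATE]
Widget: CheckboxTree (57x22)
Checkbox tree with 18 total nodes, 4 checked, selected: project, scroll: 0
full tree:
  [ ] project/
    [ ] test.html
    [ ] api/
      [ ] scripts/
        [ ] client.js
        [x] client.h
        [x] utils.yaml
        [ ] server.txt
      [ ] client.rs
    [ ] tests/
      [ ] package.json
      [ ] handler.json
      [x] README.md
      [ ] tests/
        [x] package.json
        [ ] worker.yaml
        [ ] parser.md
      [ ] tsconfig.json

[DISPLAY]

>[-] project/                                            
   [ ] test.html                                         
   [-] api/                                              
     [-] scripts/                                        
       [ ] client.js                                     
       [x] client.h                                      
       [x] utils.yaml                                    
       [ ] server.txt                                    
     [ ] client.rs                                       
   [-] tests/                                            
     [ ] package.json                                    
     [ ] handler.json                                    
     [x] README.md                                       
     [-] tests/                                          
       [x] package.json                                  
       [ ] worker.yaml                                   
       [ ] parser.md                                     
     [ ] tsconfig.json                                   
                                                         
                                                         
                                                         
                                                         


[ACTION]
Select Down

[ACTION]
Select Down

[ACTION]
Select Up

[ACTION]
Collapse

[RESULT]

 [-] project/                                            
>  [ ] test.html                                         
   [-] api/                                              
     [-] scripts/                                        
       [ ] client.js                                     
       [x] client.h                                      
       [x] utils.yaml                                    
       [ ] server.txt                                    
     [ ] client.rs                                       
   [-] tests/                                            
     [ ] package.json                                    
     [ ] handler.json                                    
     [x] README.md                                       
     [-] tests/                                          
       [x] package.json                                  
       [ ] worker.yaml                                   
       [ ] parser.md                                     
     [ ] tsconfig.json                                   
                                                         
                                                         
                                                         
                                                         


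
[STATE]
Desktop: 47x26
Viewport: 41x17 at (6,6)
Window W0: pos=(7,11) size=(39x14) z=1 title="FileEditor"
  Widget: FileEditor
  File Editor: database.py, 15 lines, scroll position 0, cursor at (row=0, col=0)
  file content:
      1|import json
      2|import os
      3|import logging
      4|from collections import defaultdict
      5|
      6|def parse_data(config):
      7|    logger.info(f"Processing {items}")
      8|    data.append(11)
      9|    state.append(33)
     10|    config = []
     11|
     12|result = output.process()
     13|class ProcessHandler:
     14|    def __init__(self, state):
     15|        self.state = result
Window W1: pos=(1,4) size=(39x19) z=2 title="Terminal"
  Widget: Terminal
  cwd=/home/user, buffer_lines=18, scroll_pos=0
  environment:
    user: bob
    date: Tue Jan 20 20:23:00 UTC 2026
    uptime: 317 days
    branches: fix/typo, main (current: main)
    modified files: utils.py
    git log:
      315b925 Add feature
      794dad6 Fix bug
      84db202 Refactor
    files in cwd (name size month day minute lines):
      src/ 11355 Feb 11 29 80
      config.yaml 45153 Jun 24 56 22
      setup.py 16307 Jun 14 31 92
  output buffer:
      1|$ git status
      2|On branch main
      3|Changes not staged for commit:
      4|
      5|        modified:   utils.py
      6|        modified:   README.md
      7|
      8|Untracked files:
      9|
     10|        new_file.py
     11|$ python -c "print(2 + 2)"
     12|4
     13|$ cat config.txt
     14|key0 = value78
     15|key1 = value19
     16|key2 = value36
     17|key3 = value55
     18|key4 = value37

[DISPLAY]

─────────────────────────────────┨       
t status                         ┃       
ranch main                       ┃       
ges not staged for commit:       ┃       
                                 ┃       
    modified:   utils.py         ┃━━━━━┓ 
    modified:   README.md        ┃     ┃ 
                                 ┃─────┨ 
acked files:                     ┃    ▲┃ 
                                 ┃    █┃ 
    new_file.py                  ┃    ░┃ 
thon -c "print(2 + 2)"           ┃ict ░┃ 
                                 ┃    ░┃ 
t config.txt                     ┃    ░┃ 
 = value78                       ┃ems}░┃ 
 = value19                       ┃    ░┃ 
━━━━━━━━━━━━━━━━━━━━━━━━━━━━━━━━━┛    ░┃ 


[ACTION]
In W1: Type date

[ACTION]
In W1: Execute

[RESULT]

─────────────────────────────────┨       
                                 ┃       
acked files:                     ┃       
                                 ┃       
    new_file.py                  ┃       
thon -c "print(2 + 2)"           ┃━━━━━┓ 
                                 ┃     ┃ 
t config.txt                     ┃─────┨ 
 = value78                       ┃    ▲┃ 
 = value19                       ┃    █┃ 
 = value36                       ┃    ░┃ 
 = value55                       ┃ict ░┃ 
 = value37                       ┃    ░┃ 
te                               ┃    ░┃ 
Jan 20 20:23:00 UTC 2026         ┃ems}░┃ 
                                 ┃    ░┃ 
━━━━━━━━━━━━━━━━━━━━━━━━━━━━━━━━━┛    ░┃ 


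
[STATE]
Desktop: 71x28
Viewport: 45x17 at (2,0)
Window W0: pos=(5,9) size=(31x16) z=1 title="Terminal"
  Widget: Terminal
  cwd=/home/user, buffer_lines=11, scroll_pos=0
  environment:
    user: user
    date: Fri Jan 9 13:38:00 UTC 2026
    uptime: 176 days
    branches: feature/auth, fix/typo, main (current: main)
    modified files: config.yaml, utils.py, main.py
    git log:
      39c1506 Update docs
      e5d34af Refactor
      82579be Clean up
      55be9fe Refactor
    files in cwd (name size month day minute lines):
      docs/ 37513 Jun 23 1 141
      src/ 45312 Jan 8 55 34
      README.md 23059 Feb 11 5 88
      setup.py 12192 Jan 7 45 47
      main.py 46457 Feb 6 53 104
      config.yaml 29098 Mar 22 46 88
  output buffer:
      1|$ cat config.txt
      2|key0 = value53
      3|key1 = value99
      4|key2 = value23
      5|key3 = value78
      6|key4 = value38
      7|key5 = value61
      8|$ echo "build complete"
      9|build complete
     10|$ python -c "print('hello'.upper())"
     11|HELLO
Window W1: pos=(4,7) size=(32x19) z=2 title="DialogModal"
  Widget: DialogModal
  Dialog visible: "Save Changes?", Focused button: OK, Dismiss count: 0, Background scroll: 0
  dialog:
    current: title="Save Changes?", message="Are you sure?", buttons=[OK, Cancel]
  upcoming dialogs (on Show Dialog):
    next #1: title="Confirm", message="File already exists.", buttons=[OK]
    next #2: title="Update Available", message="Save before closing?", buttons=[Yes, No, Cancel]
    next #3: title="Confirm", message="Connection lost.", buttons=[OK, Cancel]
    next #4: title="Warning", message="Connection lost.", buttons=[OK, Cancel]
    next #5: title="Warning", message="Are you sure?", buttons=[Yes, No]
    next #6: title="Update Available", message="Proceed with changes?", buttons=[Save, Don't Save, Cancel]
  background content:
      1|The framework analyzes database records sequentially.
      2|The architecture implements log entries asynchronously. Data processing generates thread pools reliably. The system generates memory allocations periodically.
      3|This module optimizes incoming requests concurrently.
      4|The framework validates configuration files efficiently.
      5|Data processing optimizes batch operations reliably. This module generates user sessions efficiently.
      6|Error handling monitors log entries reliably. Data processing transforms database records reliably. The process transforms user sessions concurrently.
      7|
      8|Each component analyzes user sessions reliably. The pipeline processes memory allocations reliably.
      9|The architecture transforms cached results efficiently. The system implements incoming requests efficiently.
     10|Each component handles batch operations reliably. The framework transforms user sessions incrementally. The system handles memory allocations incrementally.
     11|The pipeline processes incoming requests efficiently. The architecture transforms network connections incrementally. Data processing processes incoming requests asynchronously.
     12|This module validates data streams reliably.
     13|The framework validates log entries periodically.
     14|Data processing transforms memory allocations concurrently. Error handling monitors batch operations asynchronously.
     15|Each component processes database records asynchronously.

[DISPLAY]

                                             
                                             
                                             
                                             
                                             
                                             
                                             
  ┏━━━━━━━━━━━━━━━━━━━━━━━━━━━━━━┓           
  ┃ DialogModal                  ┃           
  ┠──────────────────────────────┨           
  ┃The framework analyzes databas┃           
  ┃The architecture implements lo┃           
  ┃This module optimizes incoming┃           
  ┃The framework validates config┃           
  ┃Data processing optimizes batc┃           
  ┃Error ┌───────────────┐ log en┃           
  ┃      │ Save Changes? │       ┃           


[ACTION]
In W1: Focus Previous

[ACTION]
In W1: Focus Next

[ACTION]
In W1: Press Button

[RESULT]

                                             
                                             
                                             
                                             
                                             
                                             
                                             
  ┏━━━━━━━━━━━━━━━━━━━━━━━━━━━━━━┓           
  ┃ DialogModal                  ┃           
  ┠──────────────────────────────┨           
  ┃The framework analyzes databas┃           
  ┃The architecture implements lo┃           
  ┃This module optimizes incoming┃           
  ┃The framework validates config┃           
  ┃Data processing optimizes batc┃           
  ┃Error handling monitors log en┃           
  ┃                              ┃           


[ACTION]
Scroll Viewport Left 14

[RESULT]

                                             
                                             
                                             
                                             
                                             
                                             
                                             
    ┏━━━━━━━━━━━━━━━━━━━━━━━━━━━━━━┓         
    ┃ DialogModal                  ┃         
    ┠──────────────────────────────┨         
    ┃The framework analyzes databas┃         
    ┃The architecture implements lo┃         
    ┃This module optimizes incoming┃         
    ┃The framework validates config┃         
    ┃Data processing optimizes batc┃         
    ┃Error handling monitors log en┃         
    ┃                              ┃         


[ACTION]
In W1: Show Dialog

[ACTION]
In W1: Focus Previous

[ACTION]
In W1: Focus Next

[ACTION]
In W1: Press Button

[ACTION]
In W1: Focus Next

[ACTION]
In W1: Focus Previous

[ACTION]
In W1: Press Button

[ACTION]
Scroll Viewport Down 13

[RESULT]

    ┃The architecture implements lo┃         
    ┃This module optimizes incoming┃         
    ┃The framework validates config┃         
    ┃Data processing optimizes batc┃         
    ┃Error handling monitors log en┃         
    ┃                              ┃         
    ┃Each component analyzes user s┃         
    ┃The architecture transforms ca┃         
    ┃Each component handles batch o┃         
    ┃The pipeline processes incomin┃         
    ┃This module validates data str┃         
    ┃The framework validates log en┃         
    ┃Data processing transforms mem┃         
    ┃Each component processes datab┃         
    ┗━━━━━━━━━━━━━━━━━━━━━━━━━━━━━━┛         
                                             
                                             


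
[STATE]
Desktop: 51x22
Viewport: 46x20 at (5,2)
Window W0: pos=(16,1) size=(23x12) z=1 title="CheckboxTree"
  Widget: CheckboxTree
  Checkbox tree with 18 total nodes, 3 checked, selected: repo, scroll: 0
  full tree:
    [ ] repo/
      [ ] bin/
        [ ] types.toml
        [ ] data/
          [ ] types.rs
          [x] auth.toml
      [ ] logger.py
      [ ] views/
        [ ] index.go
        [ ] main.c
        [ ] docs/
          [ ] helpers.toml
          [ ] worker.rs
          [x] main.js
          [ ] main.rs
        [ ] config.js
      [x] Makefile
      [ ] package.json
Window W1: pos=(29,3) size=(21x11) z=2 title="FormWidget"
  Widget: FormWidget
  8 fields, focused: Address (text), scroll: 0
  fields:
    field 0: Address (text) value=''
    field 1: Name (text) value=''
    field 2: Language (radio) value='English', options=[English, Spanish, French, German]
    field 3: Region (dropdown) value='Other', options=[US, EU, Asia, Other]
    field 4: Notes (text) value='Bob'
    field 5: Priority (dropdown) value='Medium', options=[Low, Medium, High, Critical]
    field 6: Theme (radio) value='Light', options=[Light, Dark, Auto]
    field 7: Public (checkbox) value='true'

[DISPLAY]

           ┃ CheckboxTree        ┃            
           ┠────────────┏━━━━━━━━━━━━━━━━━━━┓ 
           ┃>[-] repo/  ┃ FormWidget        ┃ 
           ┃   [-] bin/ ┠───────────────────┨ 
           ┃     [ ] typ┃> Address:    [   ]┃ 
           ┃     [-] dat┃  Name:       [   ]┃ 
           ┃       [ ] t┃  Language:   (●) E┃ 
           ┃       [x] a┃  Region:     [Ot▼]┃ 
           ┃   [ ] logge┃  Notes:      [Bob]┃ 
           ┃   [-] views┃  Priority:   [Me▼]┃ 
           ┗━━━━━━━━━━━━┃  Theme:      (●) L┃ 
                        ┗━━━━━━━━━━━━━━━━━━━┛ 
                                              
                                              
                                              
                                              
                                              
                                              
                                              
                                              


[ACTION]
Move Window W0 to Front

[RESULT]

           ┃ CheckboxTree        ┃            
           ┠─────────────────────┨━━━━━━━━━━┓ 
           ┃>[-] repo/           ┃et        ┃ 
           ┃   [-] bin/          ┃──────────┨ 
           ┃     [ ] types.toml  ┃:    [   ]┃ 
           ┃     [-] data/       ┃     [   ]┃ 
           ┃       [ ] types.rs  ┃e:   (●) E┃ 
           ┃       [x] auth.toml ┃     [Ot▼]┃ 
           ┃   [ ] logger.py     ┃     [Bob]┃ 
           ┃   [-] views/        ┃y:   [Me▼]┃ 
           ┗━━━━━━━━━━━━━━━━━━━━━┛     (●) L┃ 
                        ┗━━━━━━━━━━━━━━━━━━━┛ 
                                              
                                              
                                              
                                              
                                              
                                              
                                              
                                              


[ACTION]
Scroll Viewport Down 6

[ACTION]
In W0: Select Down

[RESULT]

           ┃ CheckboxTree        ┃            
           ┠─────────────────────┨━━━━━━━━━━┓ 
           ┃ [-] repo/           ┃et        ┃ 
           ┃>  [-] bin/          ┃──────────┨ 
           ┃     [ ] types.toml  ┃:    [   ]┃ 
           ┃     [-] data/       ┃     [   ]┃ 
           ┃       [ ] types.rs  ┃e:   (●) E┃ 
           ┃       [x] auth.toml ┃     [Ot▼]┃ 
           ┃   [ ] logger.py     ┃     [Bob]┃ 
           ┃   [-] views/        ┃y:   [Me▼]┃ 
           ┗━━━━━━━━━━━━━━━━━━━━━┛     (●) L┃ 
                        ┗━━━━━━━━━━━━━━━━━━━┛ 
                                              
                                              
                                              
                                              
                                              
                                              
                                              
                                              


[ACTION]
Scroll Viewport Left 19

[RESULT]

                ┃ CheckboxTree        ┃       
                ┠─────────────────────┨━━━━━━━
                ┃ [-] repo/           ┃et     
                ┃>  [-] bin/          ┃───────
                ┃     [ ] types.toml  ┃:    [ 
                ┃     [-] data/       ┃     [ 
                ┃       [ ] types.rs  ┃e:   (●
                ┃       [x] auth.toml ┃     [O
                ┃   [ ] logger.py     ┃     [B
                ┃   [-] views/        ┃y:   [M
                ┗━━━━━━━━━━━━━━━━━━━━━┛     (●
                             ┗━━━━━━━━━━━━━━━━
                                              
                                              
                                              
                                              
                                              
                                              
                                              
                                              


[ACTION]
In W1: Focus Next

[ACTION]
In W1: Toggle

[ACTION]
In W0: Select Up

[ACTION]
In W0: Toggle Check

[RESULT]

                ┃ CheckboxTree        ┃       
                ┠─────────────────────┨━━━━━━━
                ┃>[x] repo/           ┃et     
                ┃   [x] bin/          ┃───────
                ┃     [x] types.toml  ┃:    [ 
                ┃     [x] data/       ┃     [ 
                ┃       [x] types.rs  ┃e:   (●
                ┃       [x] auth.toml ┃     [O
                ┃   [x] logger.py     ┃     [B
                ┃   [x] views/        ┃y:   [M
                ┗━━━━━━━━━━━━━━━━━━━━━┛     (●
                             ┗━━━━━━━━━━━━━━━━
                                              
                                              
                                              
                                              
                                              
                                              
                                              
                                              


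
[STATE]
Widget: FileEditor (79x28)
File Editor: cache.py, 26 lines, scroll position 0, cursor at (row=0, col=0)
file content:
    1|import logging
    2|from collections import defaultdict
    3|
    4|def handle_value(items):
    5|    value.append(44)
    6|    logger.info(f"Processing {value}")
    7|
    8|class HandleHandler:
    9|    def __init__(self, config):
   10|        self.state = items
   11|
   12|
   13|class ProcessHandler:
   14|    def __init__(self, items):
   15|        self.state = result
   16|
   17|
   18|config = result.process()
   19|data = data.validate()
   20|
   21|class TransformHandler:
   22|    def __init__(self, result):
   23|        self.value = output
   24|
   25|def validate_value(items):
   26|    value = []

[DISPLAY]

█mport logging                                                                ▲
from collections import defaultdict                                           █
                                                                              ░
def handle_value(items):                                                      ░
    value.append(44)                                                          ░
    logger.info(f"Processing {value}")                                        ░
                                                                              ░
class HandleHandler:                                                          ░
    def __init__(self, config):                                               ░
        self.state = items                                                    ░
                                                                              ░
                                                                              ░
class ProcessHandler:                                                         ░
    def __init__(self, items):                                                ░
        self.state = result                                                   ░
                                                                              ░
                                                                              ░
config = result.process()                                                     ░
data = data.validate()                                                        ░
                                                                              ░
class TransformHandler:                                                       ░
    def __init__(self, result):                                               ░
        self.value = output                                                   ░
                                                                              ░
def validate_value(items):                                                    ░
    value = []                                                                ░
                                                                              ░
                                                                              ▼


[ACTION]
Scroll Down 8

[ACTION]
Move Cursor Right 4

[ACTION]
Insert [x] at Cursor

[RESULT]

impox█t logging                                                               ▲
from collections import defaultdict                                           █
                                                                              ░
def handle_value(items):                                                      ░
    value.append(44)                                                          ░
    logger.info(f"Processing {value}")                                        ░
                                                                              ░
class HandleHandler:                                                          ░
    def __init__(self, config):                                               ░
        self.state = items                                                    ░
                                                                              ░
                                                                              ░
class ProcessHandler:                                                         ░
    def __init__(self, items):                                                ░
        self.state = result                                                   ░
                                                                              ░
                                                                              ░
config = result.process()                                                     ░
data = data.validate()                                                        ░
                                                                              ░
class TransformHandler:                                                       ░
    def __init__(self, result):                                               ░
        self.value = output                                                   ░
                                                                              ░
def validate_value(items):                                                    ░
    value = []                                                                ░
                                                                              ░
                                                                              ▼


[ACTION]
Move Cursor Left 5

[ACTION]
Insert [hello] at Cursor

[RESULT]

hello█mpoxrt logging                                                          ▲
from collections import defaultdict                                           █
                                                                              ░
def handle_value(items):                                                      ░
    value.append(44)                                                          ░
    logger.info(f"Processing {value}")                                        ░
                                                                              ░
class HandleHandler:                                                          ░
    def __init__(self, config):                                               ░
        self.state = items                                                    ░
                                                                              ░
                                                                              ░
class ProcessHandler:                                                         ░
    def __init__(self, items):                                                ░
        self.state = result                                                   ░
                                                                              ░
                                                                              ░
config = result.process()                                                     ░
data = data.validate()                                                        ░
                                                                              ░
class TransformHandler:                                                       ░
    def __init__(self, result):                                               ░
        self.value = output                                                   ░
                                                                              ░
def validate_value(items):                                                    ░
    value = []                                                                ░
                                                                              ░
                                                                              ▼


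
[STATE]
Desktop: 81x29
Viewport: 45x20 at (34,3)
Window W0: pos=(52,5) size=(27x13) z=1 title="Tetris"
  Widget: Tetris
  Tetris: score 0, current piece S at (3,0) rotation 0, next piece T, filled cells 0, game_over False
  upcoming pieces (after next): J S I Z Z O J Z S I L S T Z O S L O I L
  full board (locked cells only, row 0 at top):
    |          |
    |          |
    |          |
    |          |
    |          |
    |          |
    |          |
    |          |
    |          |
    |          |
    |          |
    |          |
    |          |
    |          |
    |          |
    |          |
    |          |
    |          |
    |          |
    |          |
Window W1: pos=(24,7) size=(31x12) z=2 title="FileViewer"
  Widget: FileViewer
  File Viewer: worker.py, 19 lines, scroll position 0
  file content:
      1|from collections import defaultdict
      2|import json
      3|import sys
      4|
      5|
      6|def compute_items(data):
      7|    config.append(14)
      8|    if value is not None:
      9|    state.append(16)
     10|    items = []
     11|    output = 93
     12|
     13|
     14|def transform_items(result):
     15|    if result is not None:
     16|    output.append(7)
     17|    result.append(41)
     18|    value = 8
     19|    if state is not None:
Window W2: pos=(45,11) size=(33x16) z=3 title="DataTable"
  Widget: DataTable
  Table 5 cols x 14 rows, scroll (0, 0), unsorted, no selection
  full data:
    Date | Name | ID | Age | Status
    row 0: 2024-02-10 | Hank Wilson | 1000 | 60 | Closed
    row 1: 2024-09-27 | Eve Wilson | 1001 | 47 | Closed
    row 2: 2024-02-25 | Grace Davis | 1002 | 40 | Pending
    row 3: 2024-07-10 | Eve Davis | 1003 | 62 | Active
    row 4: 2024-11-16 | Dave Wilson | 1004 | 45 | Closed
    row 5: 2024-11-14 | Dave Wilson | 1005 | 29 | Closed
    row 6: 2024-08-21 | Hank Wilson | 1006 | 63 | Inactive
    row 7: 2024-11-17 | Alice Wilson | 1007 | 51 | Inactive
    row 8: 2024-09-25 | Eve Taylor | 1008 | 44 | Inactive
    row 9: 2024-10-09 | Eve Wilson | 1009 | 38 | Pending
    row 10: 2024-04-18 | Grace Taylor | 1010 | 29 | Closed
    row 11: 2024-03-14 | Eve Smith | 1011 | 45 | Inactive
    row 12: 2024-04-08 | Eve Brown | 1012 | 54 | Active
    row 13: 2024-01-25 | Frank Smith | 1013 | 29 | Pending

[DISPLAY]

                                             
                                             
                  ┏━━━━━━━━━━━━━━━━━━━━━━━━━┓
                  ┃ Tetris                  ┃
━━━━━━━━━━━━━━━━━━━━┓───────────────────────┨
er                  ┃        │Next:         ┃
────────────────────┨        │ ▒            ┃
ections import defa▲┃        │▒▒▒           ┃
on         ┏━━━━━━━━━━━━━━━━━━━━━━━━━━━━━━━┓┃
s          ┃ DataTable                     ┃┃
           ┠───────────────────────────────┨┃
           ┃Date      │Name        │ID  │Ag┃┃
te_items(da┃──────────┼────────────┼────┼──┃┃
g.append(14┃2024-02-10│Hank Wilson │1000│60┃┃
lue is not ┃2024-09-27│Eve Wilson  │1001│47┃┛
━━━━━━━━━━━┃2024-02-25│Grace Davis │1002│40┃ 
           ┃2024-07-10│Eve Davis   │1003│62┃ 
           ┃2024-11-16│Dave Wilson │1004│45┃ 
           ┃2024-11-14│Dave Wilson │1005│29┃ 
           ┃2024-08-21│Hank Wilson │1006│63┃ 


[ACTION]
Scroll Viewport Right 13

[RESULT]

                                             
                                             
                ┏━━━━━━━━━━━━━━━━━━━━━━━━━┓  
                ┃ Tetris                  ┃  
━━━━━━━━━━━━━━━━━━┓───────────────────────┨  
                  ┃        │Next:         ┃  
──────────────────┨        │ ▒            ┃  
tions import defa▲┃        │▒▒▒           ┃  
         ┏━━━━━━━━━━━━━━━━━━━━━━━━━━━━━━━┓┃  
         ┃ DataTable                     ┃┃  
         ┠───────────────────────────────┨┃  
         ┃Date      │Name        │ID  │Ag┃┃  
_items(da┃──────────┼────────────┼────┼──┃┃  
append(14┃2024-02-10│Hank Wilson │1000│60┃┃  
e is not ┃2024-09-27│Eve Wilson  │1001│47┃┛  
━━━━━━━━━┃2024-02-25│Grace Davis │1002│40┃   
         ┃2024-07-10│Eve Davis   │1003│62┃   
         ┃2024-11-16│Dave Wilson │1004│45┃   
         ┃2024-11-14│Dave Wilson │1005│29┃   
         ┃2024-08-21│Hank Wilson │1006│63┃   


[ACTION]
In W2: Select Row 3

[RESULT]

                                             
                                             
                ┏━━━━━━━━━━━━━━━━━━━━━━━━━┓  
                ┃ Tetris                  ┃  
━━━━━━━━━━━━━━━━━━┓───────────────────────┨  
                  ┃        │Next:         ┃  
──────────────────┨        │ ▒            ┃  
tions import defa▲┃        │▒▒▒           ┃  
         ┏━━━━━━━━━━━━━━━━━━━━━━━━━━━━━━━┓┃  
         ┃ DataTable                     ┃┃  
         ┠───────────────────────────────┨┃  
         ┃Date      │Name        │ID  │Ag┃┃  
_items(da┃──────────┼────────────┼────┼──┃┃  
append(14┃2024-02-10│Hank Wilson │1000│60┃┃  
e is not ┃2024-09-27│Eve Wilson  │1001│47┃┛  
━━━━━━━━━┃2024-02-25│Grace Davis │1002│40┃   
         ┃>024-07-10│Eve Davis   │1003│62┃   
         ┃2024-11-16│Dave Wilson │1004│45┃   
         ┃2024-11-14│Dave Wilson │1005│29┃   
         ┃2024-08-21│Hank Wilson │1006│63┃   
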